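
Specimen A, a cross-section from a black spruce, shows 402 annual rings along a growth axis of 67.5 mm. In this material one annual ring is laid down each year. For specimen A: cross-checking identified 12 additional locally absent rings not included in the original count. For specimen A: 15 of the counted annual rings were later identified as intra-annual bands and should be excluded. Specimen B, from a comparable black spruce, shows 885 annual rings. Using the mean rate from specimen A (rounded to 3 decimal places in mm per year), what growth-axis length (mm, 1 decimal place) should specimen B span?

149.6 mm

Specimen A: correcting the raw count gives 402 − 15 + 12 = 399 true annual rings.
A: Extension rate ≈ 67.5 / 399 = 0.169 mm per year.
For B, 0.169 mm/year × 885 years = 149.6 mm.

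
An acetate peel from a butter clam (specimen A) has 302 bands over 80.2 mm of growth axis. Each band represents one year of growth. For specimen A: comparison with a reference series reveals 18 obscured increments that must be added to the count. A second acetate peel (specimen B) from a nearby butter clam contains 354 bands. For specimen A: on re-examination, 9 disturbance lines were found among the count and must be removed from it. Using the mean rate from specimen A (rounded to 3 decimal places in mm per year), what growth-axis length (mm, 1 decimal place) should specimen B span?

Specimen A: true band count = 302 − 9 + 18 = 311.
A: Extension rate ≈ 80.2 / 311 = 0.258 mm/yr.
Length of B = 0.258 × 354 = 91.3 mm.

91.3 mm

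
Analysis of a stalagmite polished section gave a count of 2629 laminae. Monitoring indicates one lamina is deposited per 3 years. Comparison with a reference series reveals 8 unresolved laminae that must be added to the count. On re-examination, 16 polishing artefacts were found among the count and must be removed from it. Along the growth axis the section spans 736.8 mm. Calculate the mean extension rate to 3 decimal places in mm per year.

0.094 mm per year

After corrections the count is 2629 − 16 + 8 = 2621 laminae.
Multiplying by 3 years per lamina: 2621 × 3 = 7863 years.
Extension rate ≈ 736.8 / 7863 = 0.094 mm per year.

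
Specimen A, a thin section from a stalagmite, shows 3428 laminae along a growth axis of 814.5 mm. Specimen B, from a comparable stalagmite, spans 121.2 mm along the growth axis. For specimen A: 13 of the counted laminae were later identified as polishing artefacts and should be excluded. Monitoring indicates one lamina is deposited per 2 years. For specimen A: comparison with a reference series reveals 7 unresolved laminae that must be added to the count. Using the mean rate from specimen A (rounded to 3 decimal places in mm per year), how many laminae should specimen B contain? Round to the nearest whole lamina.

509 laminae

Specimen A: correcting the raw count gives 3428 − 13 + 7 = 3422 true laminae.
Specimen A: multiplying by 2 years per lamina: 3422 × 2 = 6844 years.
A: 814.5 mm over 6844 years gives 814.5 / 6844 ≈ 0.119 mm/year.
Specimen B: 121.2 mm / 0.119 mm per year = 1018.49 years; at 2 years per lamina that is 1018.49 / 2 ≈ 509 laminae.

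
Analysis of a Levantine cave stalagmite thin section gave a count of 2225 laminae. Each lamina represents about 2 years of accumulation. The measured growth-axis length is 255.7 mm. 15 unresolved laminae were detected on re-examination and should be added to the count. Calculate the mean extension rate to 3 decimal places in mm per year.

Correcting the raw count gives 2225 + 15 = 2240 true laminae.
Multiplying by 2 years per lamina: 2240 × 2 = 4480 years.
Extension rate ≈ 255.7 / 4480 = 0.057 mm per year.

0.057 mm per year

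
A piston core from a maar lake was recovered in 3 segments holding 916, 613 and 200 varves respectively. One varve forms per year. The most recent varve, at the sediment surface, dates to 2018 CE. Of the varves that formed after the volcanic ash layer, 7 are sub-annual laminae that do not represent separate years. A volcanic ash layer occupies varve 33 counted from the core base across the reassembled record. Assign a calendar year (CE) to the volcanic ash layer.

Total varves = 916 + 613 + 200 = 1729.
Between varve 33 and the sediment surface there are 1729 − 33 = 1696 varves.
Excluding 7 false varves: 1696 − 7 = 1689.
Counting back 1689 years from 2018 CE places the volcanic ash layer in 2018 − 1689 = 329 CE.

329 CE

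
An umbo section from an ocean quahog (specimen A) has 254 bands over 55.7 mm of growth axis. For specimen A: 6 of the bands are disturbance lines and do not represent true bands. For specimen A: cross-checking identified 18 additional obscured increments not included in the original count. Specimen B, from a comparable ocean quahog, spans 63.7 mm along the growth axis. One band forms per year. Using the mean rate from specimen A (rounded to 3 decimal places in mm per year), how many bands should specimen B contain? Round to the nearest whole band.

Specimen A: adjusted count: 254 − 6 + 18 = 266 bands.
A: Mean rate = 55.7 mm / 266 years ≈ 0.209 mm/year.
Specimen B: 63.7 mm / 0.209 mm per year = 304.78 years ≈ 305 bands.

305 bands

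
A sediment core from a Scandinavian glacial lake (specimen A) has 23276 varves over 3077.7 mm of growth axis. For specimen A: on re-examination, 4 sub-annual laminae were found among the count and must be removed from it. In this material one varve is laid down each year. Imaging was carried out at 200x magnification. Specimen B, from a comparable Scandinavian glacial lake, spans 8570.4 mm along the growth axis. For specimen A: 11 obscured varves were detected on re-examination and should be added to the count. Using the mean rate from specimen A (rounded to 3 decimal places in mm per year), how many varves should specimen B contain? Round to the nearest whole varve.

Specimen A: adjusted count: 23276 − 4 + 11 = 23283 varves.
A: Mean rate = 3077.7 mm / 23283 years ≈ 0.132 mm/year.
For B, 8570.4 / 0.132 = 64927.27 years ≈ 64927 varves.

64927 varves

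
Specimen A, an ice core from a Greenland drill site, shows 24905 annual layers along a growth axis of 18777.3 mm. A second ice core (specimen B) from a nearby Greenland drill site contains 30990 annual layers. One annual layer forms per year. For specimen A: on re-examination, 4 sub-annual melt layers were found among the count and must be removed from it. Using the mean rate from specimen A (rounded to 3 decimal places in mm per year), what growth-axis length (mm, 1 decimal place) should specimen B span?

Specimen A: correcting the raw count gives 24905 − 4 = 24901 true annual layers.
A: Mean rate = 18777.3 mm / 24901 years ≈ 0.754 mm per year.
B's length ≈ 0.754 × 30990 = 23366.5 mm.

23366.5 mm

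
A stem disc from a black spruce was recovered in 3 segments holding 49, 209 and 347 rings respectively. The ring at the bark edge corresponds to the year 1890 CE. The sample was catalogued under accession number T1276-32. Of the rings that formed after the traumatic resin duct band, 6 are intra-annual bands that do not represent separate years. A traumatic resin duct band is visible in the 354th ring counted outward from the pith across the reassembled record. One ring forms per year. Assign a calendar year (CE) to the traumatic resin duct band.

1645 CE

Total rings = 49 + 209 + 347 = 605.
Between ring 354 and the bark edge there are 605 − 354 = 251 rings.
Excluding 6 false rings: 251 − 6 = 245.
The ring at the bark edge is 1890 CE, so the traumatic resin duct band dates to 1890 − 245 = 1645 CE.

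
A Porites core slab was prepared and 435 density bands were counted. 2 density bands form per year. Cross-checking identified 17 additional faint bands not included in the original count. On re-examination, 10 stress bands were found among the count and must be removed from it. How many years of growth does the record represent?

221 years

True density band count = 435 − 10 + 17 = 442.
442 density bands at 2 per year is 442 / 2 = 221 years.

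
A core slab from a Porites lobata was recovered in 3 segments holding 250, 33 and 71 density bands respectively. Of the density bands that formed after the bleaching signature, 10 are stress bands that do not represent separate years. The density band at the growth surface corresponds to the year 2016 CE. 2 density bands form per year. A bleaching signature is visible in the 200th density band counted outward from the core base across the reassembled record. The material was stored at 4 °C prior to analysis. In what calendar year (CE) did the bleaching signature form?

1944 CE

Total density bands = 250 + 33 + 71 = 354.
Between density band 200 and the growth surface there are 354 − 200 = 154 density bands.
154 − 10 false = 144 true density bands after the bleaching signature.
144 density bands at 2 per year is 144 / 2 = 72 years.
Counting back 72 years from 2016 CE places the bleaching signature in 2016 − 72 = 1944 CE.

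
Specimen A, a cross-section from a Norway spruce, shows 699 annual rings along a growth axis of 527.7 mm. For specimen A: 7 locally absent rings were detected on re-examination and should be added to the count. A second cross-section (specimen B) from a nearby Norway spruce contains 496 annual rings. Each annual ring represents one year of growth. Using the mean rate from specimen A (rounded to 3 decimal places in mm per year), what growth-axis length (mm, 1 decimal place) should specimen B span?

Specimen A: correcting the raw count gives 699 + 7 = 706 true annual rings.
A: Mean rate = 527.7 mm / 706 years ≈ 0.747 mm per year.
Length of B = 0.747 × 496 = 370.5 mm.

370.5 mm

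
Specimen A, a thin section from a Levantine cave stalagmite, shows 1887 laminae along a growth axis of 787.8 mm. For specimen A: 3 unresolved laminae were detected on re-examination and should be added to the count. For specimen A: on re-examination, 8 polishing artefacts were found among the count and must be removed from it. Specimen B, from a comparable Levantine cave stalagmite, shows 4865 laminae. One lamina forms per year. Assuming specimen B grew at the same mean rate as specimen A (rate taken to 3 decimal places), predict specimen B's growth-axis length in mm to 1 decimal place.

2038.4 mm

Specimen A: true lamina count = 1887 − 8 + 3 = 1882.
A: Extension rate ≈ 787.8 / 1882 = 0.419 mm/year.
Length of B = 0.419 × 4865 = 2038.4 mm.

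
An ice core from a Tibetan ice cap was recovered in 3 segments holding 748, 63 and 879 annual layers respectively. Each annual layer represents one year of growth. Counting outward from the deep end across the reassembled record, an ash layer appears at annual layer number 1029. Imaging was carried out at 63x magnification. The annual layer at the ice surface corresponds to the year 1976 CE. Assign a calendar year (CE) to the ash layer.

Total annual layers = 748 + 63 + 879 = 1690.
Between annual layer 1029 and the ice surface there are 1690 − 1029 = 661 annual layers.
The annual layer at the ice surface is 1976 CE, so the ash layer dates to 1976 − 661 = 1315 CE.

1315 CE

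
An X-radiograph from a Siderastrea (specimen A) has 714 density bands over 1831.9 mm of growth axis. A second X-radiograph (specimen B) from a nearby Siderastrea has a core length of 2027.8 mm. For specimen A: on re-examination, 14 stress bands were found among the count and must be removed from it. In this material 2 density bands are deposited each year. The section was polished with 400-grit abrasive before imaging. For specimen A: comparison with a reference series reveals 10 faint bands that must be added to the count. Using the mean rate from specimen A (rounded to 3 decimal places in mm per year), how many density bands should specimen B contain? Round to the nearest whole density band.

Specimen A: correcting the raw count gives 714 − 14 + 10 = 710 true density bands.
Specimen A: with 2 density bands per year, 710 / 2 = 355 years.
A: Extension rate ≈ 1831.9 / 355 = 5.160 mm/year.
B spans 2027.8 / 5.160 = 392.98 years; at 2 density bands per year that is 392.98 × 2 ≈ 786 density bands.

786 density bands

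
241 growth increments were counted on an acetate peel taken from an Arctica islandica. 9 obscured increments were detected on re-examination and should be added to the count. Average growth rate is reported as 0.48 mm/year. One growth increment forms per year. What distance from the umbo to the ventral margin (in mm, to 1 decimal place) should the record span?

120.0 mm

Adjusted count: 241 + 9 = 250 growth increments.
Length ≈ 0.48 × 250 = 120.0 mm.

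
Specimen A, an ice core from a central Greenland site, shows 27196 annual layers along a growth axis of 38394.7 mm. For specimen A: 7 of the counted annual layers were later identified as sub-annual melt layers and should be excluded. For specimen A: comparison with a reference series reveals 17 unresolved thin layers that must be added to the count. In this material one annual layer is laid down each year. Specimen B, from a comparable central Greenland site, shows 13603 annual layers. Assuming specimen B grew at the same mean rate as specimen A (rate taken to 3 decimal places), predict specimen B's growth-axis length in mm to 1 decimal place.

Specimen A: true annual layer count = 27196 − 7 + 17 = 27206.
A: Mean rate = 38394.7 mm / 27206 years ≈ 1.411 mm per year.
B's length ≈ 1.411 × 13603 = 19193.8 mm.

19193.8 mm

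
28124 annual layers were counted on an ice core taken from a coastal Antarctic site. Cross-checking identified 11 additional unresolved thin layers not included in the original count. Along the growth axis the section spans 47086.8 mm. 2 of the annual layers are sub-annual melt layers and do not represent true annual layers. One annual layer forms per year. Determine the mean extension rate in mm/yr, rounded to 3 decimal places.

1.674 mm/yr

Correcting the raw count gives 28124 − 2 + 11 = 28133 true annual layers.
47086.8 mm over 28133 years gives 47086.8 / 28133 ≈ 1.674 mm/yr.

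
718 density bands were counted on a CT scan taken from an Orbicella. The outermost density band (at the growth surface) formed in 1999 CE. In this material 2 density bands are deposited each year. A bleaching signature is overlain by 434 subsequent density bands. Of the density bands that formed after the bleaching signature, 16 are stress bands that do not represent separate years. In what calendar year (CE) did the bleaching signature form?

1790 CE

434 density bands post-date the bleaching signature.
Excluding 16 false density bands: 434 − 16 = 418.
418 density bands at 2 per year is 418 / 2 = 209 years.
The density band at the growth surface is 1999 CE, so the bleaching signature dates to 1999 − 209 = 1790 CE.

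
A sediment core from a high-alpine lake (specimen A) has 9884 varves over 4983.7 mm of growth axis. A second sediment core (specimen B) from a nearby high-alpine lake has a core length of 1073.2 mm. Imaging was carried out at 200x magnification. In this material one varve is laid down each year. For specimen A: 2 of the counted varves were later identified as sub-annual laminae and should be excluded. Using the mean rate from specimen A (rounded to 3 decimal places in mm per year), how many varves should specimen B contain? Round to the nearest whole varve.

Specimen A: after corrections the count is 9884 − 2 = 9882 varves.
A: Extension rate ≈ 4983.7 / 9882 = 0.504 mm per year.
B spans 1073.2 / 0.504 = 2129.37 years ≈ 2129 varves.

2129 varves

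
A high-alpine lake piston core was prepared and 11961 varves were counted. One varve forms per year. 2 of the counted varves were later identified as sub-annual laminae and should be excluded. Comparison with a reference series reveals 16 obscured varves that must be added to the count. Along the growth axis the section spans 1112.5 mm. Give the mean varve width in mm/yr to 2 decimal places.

Adjusted count: 11961 − 2 + 16 = 11975 varves.
Mean rate = 1112.5 mm / 11975 years ≈ 0.09 mm/yr.

0.09 mm/yr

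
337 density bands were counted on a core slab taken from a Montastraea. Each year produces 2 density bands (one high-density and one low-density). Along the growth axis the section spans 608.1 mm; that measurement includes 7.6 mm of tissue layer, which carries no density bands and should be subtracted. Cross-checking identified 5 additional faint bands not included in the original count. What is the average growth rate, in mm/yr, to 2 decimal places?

After corrections the count is 337 + 5 = 342 density bands.
Dividing by 2 density bands per year: 342 / 2 = 171 years.
The growth record spans 608.1 − 7.6 = 600.5 mm.
Extension rate ≈ 600.5 / 171 = 3.51 mm/yr.

3.51 mm/yr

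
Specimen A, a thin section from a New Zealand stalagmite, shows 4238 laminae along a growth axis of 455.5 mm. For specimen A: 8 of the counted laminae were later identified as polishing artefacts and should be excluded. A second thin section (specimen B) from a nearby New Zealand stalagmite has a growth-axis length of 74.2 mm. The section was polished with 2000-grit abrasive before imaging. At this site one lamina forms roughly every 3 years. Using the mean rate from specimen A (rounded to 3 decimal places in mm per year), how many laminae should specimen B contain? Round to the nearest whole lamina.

687 laminae

Specimen A: true lamina count = 4238 − 8 = 4230.
Specimen A: 4230 laminae at 3 years each span 4230 × 3 = 12690 years.
A: Extension rate ≈ 455.5 / 12690 = 0.036 mm per year.
Specimen B: 74.2 mm / 0.036 mm per year = 2061.11 years; at 3 years per lamina that is 2061.11 / 3 ≈ 687 laminae.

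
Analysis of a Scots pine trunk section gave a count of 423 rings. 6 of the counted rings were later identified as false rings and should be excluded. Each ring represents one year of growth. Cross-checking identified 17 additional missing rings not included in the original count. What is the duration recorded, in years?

Adjusted count: 423 − 6 + 17 = 434 rings.
One ring per year makes the duration 434 years.

434 years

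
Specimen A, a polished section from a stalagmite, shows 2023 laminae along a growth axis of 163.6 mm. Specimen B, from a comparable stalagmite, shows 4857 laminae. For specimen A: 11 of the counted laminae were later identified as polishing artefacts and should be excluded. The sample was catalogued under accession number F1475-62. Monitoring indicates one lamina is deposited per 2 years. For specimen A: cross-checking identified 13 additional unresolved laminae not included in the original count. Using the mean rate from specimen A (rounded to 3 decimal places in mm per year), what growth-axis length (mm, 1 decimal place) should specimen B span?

Specimen A: after corrections the count is 2023 − 11 + 13 = 2025 laminae.
Specimen A: at 2 years per lamina, 2025 × 2 = 4050 years.
A: 163.6 mm over 4050 years gives 163.6 / 4050 ≈ 0.040 mm/year.
Specimen B: multiplying by 2 years per lamina: 4857 × 2 = 9714 years. For B, 0.040 mm/year × 9714 years = 388.6 mm.

388.6 mm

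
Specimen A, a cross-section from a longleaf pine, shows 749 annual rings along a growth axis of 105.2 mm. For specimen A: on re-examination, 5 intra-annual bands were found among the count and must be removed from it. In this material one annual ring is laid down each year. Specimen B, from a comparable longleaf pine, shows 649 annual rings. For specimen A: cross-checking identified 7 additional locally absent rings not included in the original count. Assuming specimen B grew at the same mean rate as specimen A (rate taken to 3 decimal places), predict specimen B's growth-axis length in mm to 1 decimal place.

Specimen A: adjusted count: 749 − 5 + 7 = 751 annual rings.
A: Extension rate ≈ 105.2 / 751 = 0.140 mm per year.
Length of B = 0.140 × 649 = 90.9 mm.

90.9 mm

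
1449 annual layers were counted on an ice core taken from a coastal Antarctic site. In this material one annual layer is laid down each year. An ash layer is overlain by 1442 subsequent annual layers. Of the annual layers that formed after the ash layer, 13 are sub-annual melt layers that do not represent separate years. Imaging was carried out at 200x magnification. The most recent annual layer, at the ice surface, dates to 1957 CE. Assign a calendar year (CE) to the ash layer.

528 CE

There are 1442 annual layers younger than the ash layer.
1442 − 13 false = 1429 true annual layers after the ash layer.
Counting back 1429 years from 1957 CE places the ash layer in 1957 − 1429 = 528 CE.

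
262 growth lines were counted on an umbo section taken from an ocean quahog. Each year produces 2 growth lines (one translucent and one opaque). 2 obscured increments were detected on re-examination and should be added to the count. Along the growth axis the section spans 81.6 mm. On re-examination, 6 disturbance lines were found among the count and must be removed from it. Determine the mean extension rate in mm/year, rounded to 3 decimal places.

0.633 mm/year

True growth line count = 262 − 6 + 2 = 258.
258 growth lines at 2 per year is 258 / 2 = 129 years.
Mean rate = 81.6 mm / 129 years ≈ 0.633 mm/year.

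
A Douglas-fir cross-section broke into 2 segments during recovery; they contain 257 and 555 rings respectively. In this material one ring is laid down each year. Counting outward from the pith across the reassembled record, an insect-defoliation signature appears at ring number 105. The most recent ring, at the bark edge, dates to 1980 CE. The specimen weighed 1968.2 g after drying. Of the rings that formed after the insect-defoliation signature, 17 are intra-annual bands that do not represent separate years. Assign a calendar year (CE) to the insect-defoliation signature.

Total rings = 257 + 555 = 812.
Between ring 105 and the bark edge there are 812 − 105 = 707 rings.
Removing the 17 false rings leaves 707 − 17 = 690 true rings beyond the insect-defoliation signature.
1980 − 690 = 1290 CE.

1290 CE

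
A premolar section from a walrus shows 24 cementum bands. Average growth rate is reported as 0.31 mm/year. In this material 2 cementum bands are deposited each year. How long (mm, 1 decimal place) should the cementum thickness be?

With 2 cementum bands per year, 24 / 2 = 12 years.
12 years at 0.31 mm/year gives 0.31 × 12 = 3.7 mm.

3.7 mm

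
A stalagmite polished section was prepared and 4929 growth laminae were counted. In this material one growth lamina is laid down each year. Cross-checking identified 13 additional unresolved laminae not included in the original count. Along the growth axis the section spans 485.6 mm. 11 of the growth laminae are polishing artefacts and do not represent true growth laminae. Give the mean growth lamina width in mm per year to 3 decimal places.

0.098 mm per year

Correcting the raw count gives 4929 − 11 + 13 = 4931 true growth laminae.
Mean rate = 485.6 mm / 4931 years ≈ 0.098 mm per year.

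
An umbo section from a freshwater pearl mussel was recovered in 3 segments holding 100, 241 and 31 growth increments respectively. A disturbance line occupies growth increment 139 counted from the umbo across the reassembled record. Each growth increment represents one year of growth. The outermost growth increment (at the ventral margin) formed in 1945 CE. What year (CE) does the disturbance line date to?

Total growth increments = 100 + 241 + 31 = 372.
372 − 139 = 233 growth increments lie beyond the disturbance line toward the ventral margin.
The growth increment at the ventral margin is 1945 CE, so the disturbance line dates to 1945 − 233 = 1712 CE.

1712 CE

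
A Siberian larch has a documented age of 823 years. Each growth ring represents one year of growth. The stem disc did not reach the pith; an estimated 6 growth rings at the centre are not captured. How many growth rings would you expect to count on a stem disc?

Expected growth rings over 823 years: 823.
Subtracting the 6 growth rings not captured gives 823 − 6 = 817 growth rings in the record.

817 growth rings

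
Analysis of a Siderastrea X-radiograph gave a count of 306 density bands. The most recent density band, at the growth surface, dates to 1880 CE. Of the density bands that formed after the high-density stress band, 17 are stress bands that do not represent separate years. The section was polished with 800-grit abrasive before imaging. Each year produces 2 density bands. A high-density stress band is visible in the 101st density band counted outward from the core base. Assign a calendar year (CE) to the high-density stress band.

1786 CE

The high-density stress band sits at density band 101 from the core base, so 306 − 101 = 205 density bands formed after it.
205 − 17 false = 188 true density bands after the high-density stress band.
With 2 density bands per year, 188 / 2 = 94 years.
Counting back 94 years from 1880 CE places the high-density stress band in 1880 − 94 = 1786 CE.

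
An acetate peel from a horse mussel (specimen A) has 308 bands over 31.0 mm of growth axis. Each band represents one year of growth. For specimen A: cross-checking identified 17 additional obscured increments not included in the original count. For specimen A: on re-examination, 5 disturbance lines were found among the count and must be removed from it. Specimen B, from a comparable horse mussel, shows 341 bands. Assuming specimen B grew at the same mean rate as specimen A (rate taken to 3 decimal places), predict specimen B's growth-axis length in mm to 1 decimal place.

Specimen A: adjusted count: 308 − 5 + 17 = 320 bands.
A: Mean rate = 31.0 mm / 320 years ≈ 0.097 mm/yr.
Length of B = 0.097 × 341 = 33.1 mm.

33.1 mm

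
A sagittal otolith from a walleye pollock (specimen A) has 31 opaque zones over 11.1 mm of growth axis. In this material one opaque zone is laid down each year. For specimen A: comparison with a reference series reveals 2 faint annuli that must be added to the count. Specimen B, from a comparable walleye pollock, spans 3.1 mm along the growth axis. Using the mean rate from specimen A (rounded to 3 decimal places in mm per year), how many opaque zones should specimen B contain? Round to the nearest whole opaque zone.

9 opaque zones

Specimen A: correcting the raw count gives 31 + 2 = 33 true opaque zones.
A: Mean rate = 11.1 mm / 33 years ≈ 0.336 mm per year.
B spans 3.1 / 0.336 = 9.23 years ≈ 9 opaque zones.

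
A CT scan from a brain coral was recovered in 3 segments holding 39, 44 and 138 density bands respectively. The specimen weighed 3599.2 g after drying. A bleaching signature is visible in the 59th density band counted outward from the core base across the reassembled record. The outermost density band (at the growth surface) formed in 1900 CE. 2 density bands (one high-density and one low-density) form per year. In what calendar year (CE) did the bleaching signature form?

1819 CE

Total density bands = 39 + 44 + 138 = 221.
Between density band 59 and the growth surface there are 221 − 59 = 162 density bands.
Dividing by 2 density bands per year: 162 / 2 = 81 years.
1900 − 81 = 1819 CE.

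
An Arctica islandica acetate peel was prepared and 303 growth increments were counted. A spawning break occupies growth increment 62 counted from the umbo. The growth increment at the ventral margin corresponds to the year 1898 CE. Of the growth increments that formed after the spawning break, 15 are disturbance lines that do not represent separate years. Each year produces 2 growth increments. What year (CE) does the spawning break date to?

Between growth increment 62 and the ventral margin there are 303 − 62 = 241 growth increments.
Excluding 15 false growth increments: 241 − 15 = 226.
226 growth increments at 2 per year is 226 / 2 = 113 years.
Counting back 113 years from 1898 CE places the spawning break in 1898 − 113 = 1785 CE.

1785 CE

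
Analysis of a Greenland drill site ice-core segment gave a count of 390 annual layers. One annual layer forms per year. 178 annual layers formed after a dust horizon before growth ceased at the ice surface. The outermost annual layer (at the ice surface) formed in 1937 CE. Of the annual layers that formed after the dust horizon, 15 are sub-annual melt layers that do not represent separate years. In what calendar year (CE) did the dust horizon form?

178 annual layers post-date the dust horizon.
Excluding 15 false annual layers: 178 − 15 = 163.
The annual layer at the ice surface is 1937 CE, so the dust horizon dates to 1937 − 163 = 1774 CE.

1774 CE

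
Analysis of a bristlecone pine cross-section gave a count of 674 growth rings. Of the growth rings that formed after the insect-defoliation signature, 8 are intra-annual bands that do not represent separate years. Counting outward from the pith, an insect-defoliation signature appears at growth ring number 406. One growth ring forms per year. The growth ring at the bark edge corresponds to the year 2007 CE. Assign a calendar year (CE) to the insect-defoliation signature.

1747 CE

Between growth ring 406 and the bark edge there are 674 − 406 = 268 growth rings.
268 − 8 false = 260 true growth rings after the insect-defoliation signature.
Counting back 260 years from 2007 CE places the insect-defoliation signature in 2007 − 260 = 1747 CE.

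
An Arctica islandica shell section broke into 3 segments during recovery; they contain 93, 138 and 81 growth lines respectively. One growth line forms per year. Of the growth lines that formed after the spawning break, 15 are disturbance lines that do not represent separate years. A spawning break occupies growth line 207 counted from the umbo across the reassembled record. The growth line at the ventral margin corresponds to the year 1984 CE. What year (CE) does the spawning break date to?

1894 CE

Total growth lines = 93 + 138 + 81 = 312.
The spawning break sits at growth line 207 from the umbo, so 312 − 207 = 105 growth lines formed after it.
Excluding 15 false growth lines: 105 − 15 = 90.
1984 − 90 = 1894 CE.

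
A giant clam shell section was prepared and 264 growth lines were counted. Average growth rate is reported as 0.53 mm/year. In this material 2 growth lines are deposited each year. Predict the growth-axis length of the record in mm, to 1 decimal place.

Dividing by 2 growth lines per year: 264 / 2 = 132 years.
Predicted length = 0.53 mm/year × 132 years = 70.0 mm.

70.0 mm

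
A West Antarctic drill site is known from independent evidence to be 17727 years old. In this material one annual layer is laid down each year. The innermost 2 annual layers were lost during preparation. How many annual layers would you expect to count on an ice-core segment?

17725 annual layers

One annual layer per year gives 17727 annual layers over 17727 years.
Subtracting the 2 annual layers not captured gives 17727 − 2 = 17725 annual layers in the record.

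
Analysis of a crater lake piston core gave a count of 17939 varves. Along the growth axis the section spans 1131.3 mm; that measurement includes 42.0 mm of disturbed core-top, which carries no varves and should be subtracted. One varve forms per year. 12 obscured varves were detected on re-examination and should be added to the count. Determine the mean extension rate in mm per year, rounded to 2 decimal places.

0.06 mm per year

Correcting the raw count gives 17939 + 12 = 17951 true varves.
Net length = 1131.3 − 42.0 = 1089.3 mm.
1089.3 mm over 17951 years gives 1089.3 / 17951 ≈ 0.06 mm per year.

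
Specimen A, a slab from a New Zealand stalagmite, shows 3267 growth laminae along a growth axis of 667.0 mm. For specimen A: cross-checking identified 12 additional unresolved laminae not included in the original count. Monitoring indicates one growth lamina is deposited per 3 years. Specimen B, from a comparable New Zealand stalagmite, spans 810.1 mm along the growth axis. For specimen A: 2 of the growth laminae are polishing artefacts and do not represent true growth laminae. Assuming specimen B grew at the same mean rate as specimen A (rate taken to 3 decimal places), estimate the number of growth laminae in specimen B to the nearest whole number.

Specimen A: adjusted count: 3267 − 2 + 12 = 3277 growth laminae.
Specimen A: multiplying by 3 years per growth lamina: 3277 × 3 = 9831 years.
A: Mean rate = 667.0 mm / 9831 years ≈ 0.068 mm per year.
B spans 810.1 / 0.068 = 11913.24 years; at 3 years per growth lamina that is 11913.24 / 3 ≈ 3971 growth laminae.

3971 growth laminae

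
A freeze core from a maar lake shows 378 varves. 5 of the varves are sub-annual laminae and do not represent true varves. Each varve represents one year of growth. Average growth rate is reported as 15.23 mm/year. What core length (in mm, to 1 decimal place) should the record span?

5680.8 mm

Correcting the raw count gives 378 − 5 = 373 true varves.
373 years at 15.23 mm/year gives 15.23 × 373 = 5680.8 mm.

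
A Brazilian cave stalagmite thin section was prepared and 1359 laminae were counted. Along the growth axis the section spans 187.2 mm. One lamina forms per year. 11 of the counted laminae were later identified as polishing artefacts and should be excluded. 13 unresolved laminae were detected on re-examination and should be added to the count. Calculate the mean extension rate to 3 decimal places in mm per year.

After corrections the count is 1359 − 11 + 13 = 1361 laminae.
Mean rate = 187.2 mm / 1361 years ≈ 0.138 mm per year.

0.138 mm per year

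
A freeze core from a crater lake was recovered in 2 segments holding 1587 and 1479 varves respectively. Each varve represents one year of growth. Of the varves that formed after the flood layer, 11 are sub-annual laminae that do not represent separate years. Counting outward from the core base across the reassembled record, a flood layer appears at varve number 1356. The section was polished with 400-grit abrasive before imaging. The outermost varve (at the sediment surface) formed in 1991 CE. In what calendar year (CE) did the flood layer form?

292 CE

Total varves = 1587 + 1479 = 3066.
The flood layer sits at varve 1356 from the core base, so 3066 − 1356 = 1710 varves formed after it.
Removing the 11 false varves leaves 1710 − 11 = 1699 true varves beyond the flood layer.
Counting back 1699 years from 1991 CE places the flood layer in 1991 − 1699 = 292 CE.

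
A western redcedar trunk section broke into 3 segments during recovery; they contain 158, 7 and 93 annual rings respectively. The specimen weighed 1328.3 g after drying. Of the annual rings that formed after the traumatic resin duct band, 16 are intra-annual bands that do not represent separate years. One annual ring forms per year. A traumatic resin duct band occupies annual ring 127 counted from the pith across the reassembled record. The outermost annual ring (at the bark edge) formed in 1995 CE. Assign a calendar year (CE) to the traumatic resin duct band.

1880 CE

Total annual rings = 158 + 7 + 93 = 258.
Between annual ring 127 and the bark edge there are 258 − 127 = 131 annual rings.
Excluding 16 false annual rings: 131 − 16 = 115.
The annual ring at the bark edge is 1995 CE, so the traumatic resin duct band dates to 1995 − 115 = 1880 CE.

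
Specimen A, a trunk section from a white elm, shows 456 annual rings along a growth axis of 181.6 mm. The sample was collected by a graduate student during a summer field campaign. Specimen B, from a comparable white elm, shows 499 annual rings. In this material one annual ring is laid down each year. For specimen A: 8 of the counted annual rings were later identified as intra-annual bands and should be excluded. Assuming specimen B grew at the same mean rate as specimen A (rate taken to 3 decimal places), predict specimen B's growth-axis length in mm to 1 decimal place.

202.1 mm

Specimen A: correcting the raw count gives 456 − 8 = 448 true annual rings.
A: Extension rate ≈ 181.6 / 448 = 0.405 mm/yr.
Length of B = 0.405 × 499 = 202.1 mm.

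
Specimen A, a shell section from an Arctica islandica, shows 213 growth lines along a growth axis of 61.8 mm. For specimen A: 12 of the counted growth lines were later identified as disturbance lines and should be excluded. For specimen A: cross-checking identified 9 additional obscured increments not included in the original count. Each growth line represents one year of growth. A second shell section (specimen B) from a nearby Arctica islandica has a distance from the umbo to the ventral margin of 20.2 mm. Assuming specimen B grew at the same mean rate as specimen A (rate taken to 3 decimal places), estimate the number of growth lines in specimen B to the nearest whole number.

69 growth lines

Specimen A: after corrections the count is 213 − 12 + 9 = 210 growth lines.
A: 61.8 mm over 210 years gives 61.8 / 210 ≈ 0.294 mm/year.
For B, 20.2 / 0.294 = 68.71 years ≈ 69 growth lines.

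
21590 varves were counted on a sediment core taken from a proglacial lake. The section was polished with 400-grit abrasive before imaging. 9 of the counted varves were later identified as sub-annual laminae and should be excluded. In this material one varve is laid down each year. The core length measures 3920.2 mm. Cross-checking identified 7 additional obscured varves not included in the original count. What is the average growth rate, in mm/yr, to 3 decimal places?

0.182 mm/yr

After corrections the count is 21590 − 9 + 7 = 21588 varves.
Mean rate = 3920.2 mm / 21588 years ≈ 0.182 mm/yr.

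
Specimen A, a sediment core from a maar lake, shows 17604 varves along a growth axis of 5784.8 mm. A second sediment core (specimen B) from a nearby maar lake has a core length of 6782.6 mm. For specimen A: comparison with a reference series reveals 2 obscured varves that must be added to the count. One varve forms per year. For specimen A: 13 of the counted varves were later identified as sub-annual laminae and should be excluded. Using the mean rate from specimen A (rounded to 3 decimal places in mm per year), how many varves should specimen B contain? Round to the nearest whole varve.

20616 varves

Specimen A: correcting the raw count gives 17604 − 13 + 2 = 17593 true varves.
A: 5784.8 mm over 17593 years gives 5784.8 / 17593 ≈ 0.329 mm per year.
B spans 6782.6 / 0.329 = 20615.81 years ≈ 20616 varves.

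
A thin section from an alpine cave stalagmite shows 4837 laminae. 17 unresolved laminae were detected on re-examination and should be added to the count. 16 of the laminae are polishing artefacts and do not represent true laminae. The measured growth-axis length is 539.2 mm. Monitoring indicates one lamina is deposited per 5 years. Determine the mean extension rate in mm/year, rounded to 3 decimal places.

True lamina count = 4837 − 16 + 17 = 4838.
At 5 years per lamina, 4838 × 5 = 24190 years.
539.2 mm over 24190 years gives 539.2 / 24190 ≈ 0.022 mm/year.

0.022 mm/year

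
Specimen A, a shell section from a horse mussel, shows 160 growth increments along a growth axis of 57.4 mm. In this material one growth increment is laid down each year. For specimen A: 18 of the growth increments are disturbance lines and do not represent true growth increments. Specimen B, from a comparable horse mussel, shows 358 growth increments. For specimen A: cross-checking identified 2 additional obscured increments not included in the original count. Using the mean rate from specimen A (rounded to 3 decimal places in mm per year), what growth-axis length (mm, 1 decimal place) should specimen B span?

142.8 mm

Specimen A: after corrections the count is 160 − 18 + 2 = 144 growth increments.
A: 57.4 mm over 144 years gives 57.4 / 144 ≈ 0.399 mm per year.
Length of B = 0.399 × 358 = 142.8 mm.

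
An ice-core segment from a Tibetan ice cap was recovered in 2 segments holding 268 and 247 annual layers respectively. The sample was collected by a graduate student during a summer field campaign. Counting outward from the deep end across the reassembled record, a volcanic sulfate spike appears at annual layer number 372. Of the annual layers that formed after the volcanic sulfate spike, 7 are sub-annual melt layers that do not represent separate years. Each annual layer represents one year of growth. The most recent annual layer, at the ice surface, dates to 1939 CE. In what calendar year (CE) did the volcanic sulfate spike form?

Total annual layers = 268 + 247 = 515.
Between annual layer 372 and the ice surface there are 515 − 372 = 143 annual layers.
143 − 7 false = 136 true annual layers after the volcanic sulfate spike.
The annual layer at the ice surface is 1939 CE, so the volcanic sulfate spike dates to 1939 − 136 = 1803 CE.

1803 CE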